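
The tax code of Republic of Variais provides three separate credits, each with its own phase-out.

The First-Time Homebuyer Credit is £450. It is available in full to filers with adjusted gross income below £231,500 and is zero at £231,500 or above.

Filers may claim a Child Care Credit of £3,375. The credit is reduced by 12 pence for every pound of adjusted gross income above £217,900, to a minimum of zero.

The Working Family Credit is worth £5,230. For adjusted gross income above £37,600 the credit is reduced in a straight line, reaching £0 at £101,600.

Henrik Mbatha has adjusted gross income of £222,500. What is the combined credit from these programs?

First-Time Homebuyer Credit: £222,500 is below the £231,500 cutoff, so the full £450 applies.
Child Care Credit: 12% of the £4,600 excess over £217,900 is £552; credit = £3,375 − £552 = £2,823.
Working Family Credit: £222,500 is at or above £101,600, so the credit is £0.
Total: £450 + £2,823 + £0 = £3,273.

£3,273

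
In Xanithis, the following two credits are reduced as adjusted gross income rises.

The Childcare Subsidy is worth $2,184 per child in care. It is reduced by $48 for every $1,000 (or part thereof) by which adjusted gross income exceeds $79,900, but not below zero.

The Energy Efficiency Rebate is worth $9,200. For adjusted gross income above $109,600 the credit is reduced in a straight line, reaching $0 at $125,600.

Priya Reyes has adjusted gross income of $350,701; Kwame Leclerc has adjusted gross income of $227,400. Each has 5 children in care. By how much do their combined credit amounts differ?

Priya ($350,701): Childcare Subsidy: base = 5 × $2,184 = $10,920. income exceeds $79,900 by $270,801 → 271 increments × $48 = $13,008 ≥ base, so the credit is $0. Energy Efficiency Rebate: $350,701 is at or above $125,600, so the credit is $0. total $0 + $0 = $0
Kwame ($227,400): Childcare Subsidy: base = 5 × $2,184 = $10,920. income exceeds $79,900 by $147,500, which is 148 full-or-partial $1,000 increments; reduction = 148 × $48 = $7,104, leaving $3,816. Energy Efficiency Rebate: $227,400 is at or above $125,600, so the credit is $0. total $3,816 + $0 = $3,816
Difference: |$0 − $3,816| = $3,816.

$3,816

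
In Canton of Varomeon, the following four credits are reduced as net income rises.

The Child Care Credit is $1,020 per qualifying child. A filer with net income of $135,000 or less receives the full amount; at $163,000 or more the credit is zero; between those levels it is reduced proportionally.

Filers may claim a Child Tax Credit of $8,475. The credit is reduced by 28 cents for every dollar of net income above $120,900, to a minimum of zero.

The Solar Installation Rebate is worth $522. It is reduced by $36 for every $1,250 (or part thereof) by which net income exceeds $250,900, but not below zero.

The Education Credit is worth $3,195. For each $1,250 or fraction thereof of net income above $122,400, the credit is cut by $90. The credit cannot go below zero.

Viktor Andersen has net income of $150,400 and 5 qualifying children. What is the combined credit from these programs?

Child Care Credit: base = 5 × $1,020 = $5,100. $150,400 is $15,400 into a $28,000 phase-out range, leaving 12,600/28,000 of the credit: $5,100 × 12,600/28,000 = $2,295.
Child Tax Credit: 28% of the $29,500 excess over $120,900 is $8,260; credit = $8,475 − $8,260 = $215.
Solar Installation Rebate: $150,400 is at or below the $250,900 threshold, so the full $522 applies.
Education Credit: income exceeds $122,400 by $28,000, which is 23 full-or-partial $1,250 increments; reduction = 23 × $90 = $2,070, leaving $1,125.
Total: $2,295 + $215 + $522 + $1,125 = $4,157.

$4,157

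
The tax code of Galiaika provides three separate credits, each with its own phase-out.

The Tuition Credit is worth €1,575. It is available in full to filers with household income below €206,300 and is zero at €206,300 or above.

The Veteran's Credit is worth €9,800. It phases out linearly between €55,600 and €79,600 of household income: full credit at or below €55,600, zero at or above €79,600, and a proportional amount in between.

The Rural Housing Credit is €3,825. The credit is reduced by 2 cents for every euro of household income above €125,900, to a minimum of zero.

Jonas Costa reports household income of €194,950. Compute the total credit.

€4,019

Tuition Credit: €194,950 is below the €206,300 cutoff, so the full €1,575 applies.
Veteran's Credit: €194,950 is at or above €79,600, so the credit is €0.
Rural Housing Credit: 2% of the €69,050 excess over €125,900 is €1,381; credit = €3,825 − €1,381 = €2,444.
Total: €1,575 + €0 + €2,444 = €4,019.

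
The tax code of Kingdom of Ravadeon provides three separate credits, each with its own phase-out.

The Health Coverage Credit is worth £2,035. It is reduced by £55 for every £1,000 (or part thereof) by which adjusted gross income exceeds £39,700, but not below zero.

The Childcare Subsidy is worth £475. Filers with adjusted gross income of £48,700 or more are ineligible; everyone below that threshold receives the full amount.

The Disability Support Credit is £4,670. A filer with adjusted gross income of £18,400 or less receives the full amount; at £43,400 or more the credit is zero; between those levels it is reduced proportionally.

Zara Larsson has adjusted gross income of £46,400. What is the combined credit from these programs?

Health Coverage Credit: income exceeds £39,700 by £6,700, which is 7 full-or-partial £1,000 increments; reduction = 7 × £55 = £385, leaving £1,650.
Childcare Subsidy: £46,400 is below the £48,700 cutoff, so the full £475 applies.
Disability Support Credit: £46,400 is at or above £43,400, so the credit is £0.
Total: £1,650 + £475 + £0 = £2,125.

£2,125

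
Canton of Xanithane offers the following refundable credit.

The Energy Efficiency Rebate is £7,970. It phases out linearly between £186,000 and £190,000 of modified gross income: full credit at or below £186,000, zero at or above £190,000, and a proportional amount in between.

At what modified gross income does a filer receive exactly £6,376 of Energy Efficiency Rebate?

£6,376 is 6,376/7,970 of the full £7,970, so 1,594/7,970 of the £4,000 range has been used: income = £186,000 + £4,000 × 1,594/7,970 = £186,800.

£186,800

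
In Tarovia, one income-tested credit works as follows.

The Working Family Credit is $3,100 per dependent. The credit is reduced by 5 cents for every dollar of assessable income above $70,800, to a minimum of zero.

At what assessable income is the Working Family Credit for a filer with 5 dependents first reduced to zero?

$380,800

Full credit = 5 × $3,100 = $15,500.
The credit falls by 5% of each dollar above $70,800, so it reaches zero when the excess is $15,500 / 5% = $310,000: income = $70,800 + $310,000 = $380,800.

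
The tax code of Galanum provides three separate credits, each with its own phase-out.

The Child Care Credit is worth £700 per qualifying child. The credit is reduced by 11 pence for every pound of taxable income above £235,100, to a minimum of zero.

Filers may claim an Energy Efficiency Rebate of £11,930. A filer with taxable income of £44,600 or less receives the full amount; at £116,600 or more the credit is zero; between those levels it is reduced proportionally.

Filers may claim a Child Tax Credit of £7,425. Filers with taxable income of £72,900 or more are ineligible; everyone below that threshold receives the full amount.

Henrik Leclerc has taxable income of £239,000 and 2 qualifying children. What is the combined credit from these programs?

Child Care Credit: base = 2 × £700 = £1,400. 11% of the £3,900 excess over £235,100 is £429; credit = £1,400 − £429 = £971.
Energy Efficiency Rebate: £239,000 is at or above £116,600, so the credit is £0.
Child Tax Credit: £239,000 meets or exceeds the £72,900 cutoff, so the credit is £0.
Total: £971 + £0 + £0 = £971.

£971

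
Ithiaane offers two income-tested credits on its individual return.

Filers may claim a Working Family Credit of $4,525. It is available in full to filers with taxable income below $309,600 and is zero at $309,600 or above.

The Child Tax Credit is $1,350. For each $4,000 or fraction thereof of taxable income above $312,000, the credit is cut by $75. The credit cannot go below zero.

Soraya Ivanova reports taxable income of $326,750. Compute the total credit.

$1,050

Working Family Credit: $326,750 meets or exceeds the $309,600 cutoff, so the credit is $0.
Child Tax Credit: income exceeds $312,000 by $14,750, which is 4 full-or-partial $4,000 increments; reduction = 4 × $75 = $300, leaving $1,050.
Total: $0 + $1,050 = $1,050.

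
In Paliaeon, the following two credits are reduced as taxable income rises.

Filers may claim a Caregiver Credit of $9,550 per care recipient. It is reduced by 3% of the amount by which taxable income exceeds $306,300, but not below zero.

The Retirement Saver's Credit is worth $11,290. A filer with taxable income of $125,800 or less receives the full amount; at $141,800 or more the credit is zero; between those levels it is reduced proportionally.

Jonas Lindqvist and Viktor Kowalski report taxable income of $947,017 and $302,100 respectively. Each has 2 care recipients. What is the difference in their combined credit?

$19,100

Jonas ($947,017): Caregiver Credit: base = 2 × $9,550 = $19,100. 3% of the $640,717 excess over $306,300 is $19,221.51 ≥ base, so the credit is $0. Retirement Saver's Credit: $947,017 is at or above $141,800, so the credit is $0. total $0 + $0 = $0
Viktor ($302,100): Caregiver Credit: base = 2 × $9,550 = $19,100. $302,100 is at or below the $306,300 threshold, so the full $19,100 applies. Retirement Saver's Credit: $302,100 is at or above $141,800, so the credit is $0. total $19,100 + $0 = $19,100
Difference: |$0 − $19,100| = $19,100.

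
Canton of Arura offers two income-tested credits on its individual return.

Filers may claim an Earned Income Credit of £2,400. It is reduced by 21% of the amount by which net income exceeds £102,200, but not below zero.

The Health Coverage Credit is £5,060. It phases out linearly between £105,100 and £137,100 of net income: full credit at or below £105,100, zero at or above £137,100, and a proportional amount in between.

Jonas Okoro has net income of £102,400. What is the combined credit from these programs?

Earned Income Credit: 21% of the £200 excess over £102,200 is £42; credit = £2,400 − £42 = £2,358.
Health Coverage Credit: £102,400 is at or below the £105,100 threshold, so the full £5,060 applies.
Total: £2,358 + £5,060 = £7,418.

£7,418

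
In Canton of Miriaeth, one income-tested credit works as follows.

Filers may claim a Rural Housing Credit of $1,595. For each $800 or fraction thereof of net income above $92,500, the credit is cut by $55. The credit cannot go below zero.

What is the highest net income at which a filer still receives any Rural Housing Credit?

After 28 increments the reduction is 28 × $55 = $1,540, leaving $55; one more increment wipes it out. Increment 28 ends at excess 28 × $800 = $22,400, so the highest qualifying income is $92,500 + $22,400 = $114,900.

$114,900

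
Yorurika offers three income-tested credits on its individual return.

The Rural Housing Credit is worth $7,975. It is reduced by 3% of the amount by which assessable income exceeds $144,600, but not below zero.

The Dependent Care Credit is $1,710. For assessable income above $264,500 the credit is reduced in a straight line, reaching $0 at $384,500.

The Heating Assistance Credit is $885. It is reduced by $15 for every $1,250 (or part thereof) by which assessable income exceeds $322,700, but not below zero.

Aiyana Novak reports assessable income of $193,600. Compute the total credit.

$9,100

Rural Housing Credit: 3% of the $49,000 excess over $144,600 is $1,470; credit = $7,975 − $1,470 = $6,505.
Dependent Care Credit: $193,600 is at or below the $264,500 threshold, so the full $1,710 applies.
Heating Assistance Credit: $193,600 is at or below the $322,700 threshold, so the full $885 applies.
Total: $6,505 + $1,710 + $885 = $9,100.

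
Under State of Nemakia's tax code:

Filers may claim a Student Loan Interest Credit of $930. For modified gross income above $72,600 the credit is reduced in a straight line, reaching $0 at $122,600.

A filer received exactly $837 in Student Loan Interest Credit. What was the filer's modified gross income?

$837 is 837/930 of the full $930, so 93/930 of the $50,000 range has been used: income = $72,600 + $50,000 × 93/930 = $77,600.

$77,600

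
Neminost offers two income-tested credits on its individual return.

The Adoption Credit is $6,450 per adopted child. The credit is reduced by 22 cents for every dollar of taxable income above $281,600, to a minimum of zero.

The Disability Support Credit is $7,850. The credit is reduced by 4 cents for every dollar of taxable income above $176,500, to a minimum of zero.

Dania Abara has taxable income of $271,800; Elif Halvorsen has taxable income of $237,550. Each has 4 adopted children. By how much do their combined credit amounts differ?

$1,370

Dania ($271,800): Adoption Credit: base = 4 × $6,450 = $25,800. $271,800 is at or below the $281,600 threshold, so the full $25,800 applies. Disability Support Credit: 4% of the $95,300 excess over $176,500 is $3,812; credit = $7,850 − $3,812 = $4,038. total $25,800 + $4,038 = $29,838
Elif ($237,550): Adoption Credit: base = 4 × $6,450 = $25,800. $237,550 is at or below the $281,600 threshold, so the full $25,800 applies. Disability Support Credit: 4% of the $61,050 excess over $176,500 is $2,442; credit = $7,850 − $2,442 = $5,408. total $25,800 + $5,408 = $31,208
Difference: |$29,838 − $31,208| = $1,370.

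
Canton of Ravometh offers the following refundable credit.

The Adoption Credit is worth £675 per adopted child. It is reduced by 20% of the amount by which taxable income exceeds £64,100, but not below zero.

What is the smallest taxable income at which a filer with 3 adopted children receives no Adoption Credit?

£74,225

Full credit = 3 × £675 = £2,025.
The credit falls by 20% of each pound above £64,100, so it reaches zero when the excess is £2,025 / 20% = £10,125: income = £64,100 + £10,125 = £74,225.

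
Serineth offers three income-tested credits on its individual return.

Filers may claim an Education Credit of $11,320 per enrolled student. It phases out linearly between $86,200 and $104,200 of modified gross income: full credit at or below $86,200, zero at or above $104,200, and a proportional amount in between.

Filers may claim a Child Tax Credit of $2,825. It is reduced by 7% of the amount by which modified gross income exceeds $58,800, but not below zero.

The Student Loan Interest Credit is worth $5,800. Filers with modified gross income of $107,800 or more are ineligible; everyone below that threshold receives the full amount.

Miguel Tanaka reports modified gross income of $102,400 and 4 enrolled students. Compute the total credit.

Education Credit: base = 4 × $11,320 = $45,280. $102,400 is $16,200 into a $18,000 phase-out range, leaving 1,800/18,000 of the credit: $45,280 × 1,800/18,000 = $4,528.
Child Tax Credit: 7% of the $43,600 excess over $58,800 is $3,052 ≥ base, so the credit is $0.
Student Loan Interest Credit: $102,400 is below the $107,800 cutoff, so the full $5,800 applies.
Total: $4,528 + $0 + $5,800 = $10,328.

$10,328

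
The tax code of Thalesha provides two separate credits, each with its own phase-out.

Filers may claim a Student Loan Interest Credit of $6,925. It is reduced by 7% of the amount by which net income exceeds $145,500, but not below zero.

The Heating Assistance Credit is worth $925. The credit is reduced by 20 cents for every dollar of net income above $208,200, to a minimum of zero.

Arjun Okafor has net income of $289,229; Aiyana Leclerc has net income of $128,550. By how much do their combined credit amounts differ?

Arjun ($289,229): Student Loan Interest Credit: 7% of the $143,729 excess over $145,500 is $10,061.03 ≥ base, so the credit is $0. Heating Assistance Credit: 20% of the $81,029 excess over $208,200 is $16,205.80 ≥ base, so the credit is $0. total $0 + $0 = $0
Aiyana ($128,550): Student Loan Interest Credit: $128,550 is at or below the $145,500 threshold, so the full $6,925 applies. Heating Assistance Credit: $128,550 is at or below the $208,200 threshold, so the full $925 applies. total $6,925 + $925 = $7,850
Difference: |$0 − $7,850| = $7,850.

$7,850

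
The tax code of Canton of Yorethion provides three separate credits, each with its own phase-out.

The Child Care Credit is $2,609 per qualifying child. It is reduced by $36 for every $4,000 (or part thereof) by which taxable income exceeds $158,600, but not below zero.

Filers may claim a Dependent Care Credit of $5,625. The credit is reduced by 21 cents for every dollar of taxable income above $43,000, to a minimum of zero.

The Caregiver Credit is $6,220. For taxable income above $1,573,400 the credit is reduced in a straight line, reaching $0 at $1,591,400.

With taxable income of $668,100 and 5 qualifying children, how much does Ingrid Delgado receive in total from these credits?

$14,657

Child Care Credit: base = 5 × $2,609 = $13,045. income exceeds $158,600 by $509,500, which is 128 full-or-partial $4,000 increments; reduction = 128 × $36 = $4,608, leaving $8,437.
Dependent Care Credit: 21% of the $625,100 excess over $43,000 is $131,271 ≥ base, so the credit is $0.
Caregiver Credit: $668,100 is at or below the $1,573,400 threshold, so the full $6,220 applies.
Total: $8,437 + $0 + $6,220 = $14,657.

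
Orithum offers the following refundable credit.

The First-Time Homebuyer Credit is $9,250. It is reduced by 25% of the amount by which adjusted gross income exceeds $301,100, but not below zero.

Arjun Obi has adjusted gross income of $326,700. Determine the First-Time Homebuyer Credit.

$2,850

First-Time Homebuyer Credit: 25% of the $25,600 excess over $301,100 is $6,400; credit = $9,250 − $6,400 = $2,850.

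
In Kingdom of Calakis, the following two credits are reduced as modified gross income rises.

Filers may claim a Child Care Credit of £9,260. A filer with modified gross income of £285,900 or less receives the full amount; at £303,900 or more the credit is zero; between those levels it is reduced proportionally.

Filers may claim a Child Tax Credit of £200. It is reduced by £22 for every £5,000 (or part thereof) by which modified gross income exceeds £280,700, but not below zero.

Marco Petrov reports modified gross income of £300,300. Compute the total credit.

£1,964

Child Care Credit: £300,300 is £14,400 into a £18,000 phase-out range, leaving 3,600/18,000 of the credit: £9,260 × 3,600/18,000 = £1,852.
Child Tax Credit: income exceeds £280,700 by £19,600, which is 4 full-or-partial £5,000 increments; reduction = 4 × £22 = £88, leaving £112.
Total: £1,852 + £112 = £1,964.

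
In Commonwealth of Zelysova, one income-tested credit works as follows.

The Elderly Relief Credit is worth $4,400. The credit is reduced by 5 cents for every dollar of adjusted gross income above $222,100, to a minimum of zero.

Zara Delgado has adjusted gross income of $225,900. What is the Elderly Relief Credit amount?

$4,210

Elderly Relief Credit: 5% of the $3,800 excess over $222,100 is $190; credit = $4,400 − $190 = $4,210.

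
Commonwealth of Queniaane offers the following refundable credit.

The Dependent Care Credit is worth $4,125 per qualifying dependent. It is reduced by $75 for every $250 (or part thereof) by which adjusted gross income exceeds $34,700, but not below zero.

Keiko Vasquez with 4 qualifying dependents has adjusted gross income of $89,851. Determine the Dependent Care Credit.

Dependent Care Credit: base = 4 × $4,125 = $16,500. income exceeds $34,700 by $55,151 → 221 increments × $75 = $16,575 ≥ base, so the credit is $0.

$0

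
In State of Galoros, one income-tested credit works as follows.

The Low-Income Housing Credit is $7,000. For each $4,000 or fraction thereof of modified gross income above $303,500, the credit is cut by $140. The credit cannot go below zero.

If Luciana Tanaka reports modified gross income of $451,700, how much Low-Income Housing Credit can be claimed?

Low-Income Housing Credit: income exceeds $303,500 by $148,200, which is 38 full-or-partial $4,000 increments; reduction = 38 × $140 = $5,320, leaving $1,680.

$1,680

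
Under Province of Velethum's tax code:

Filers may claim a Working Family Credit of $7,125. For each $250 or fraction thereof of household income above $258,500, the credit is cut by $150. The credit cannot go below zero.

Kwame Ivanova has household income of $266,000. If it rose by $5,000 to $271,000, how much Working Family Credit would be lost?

At $266,000 — income exceeds $258,500 by $7,500, which is 30 full-or-partial $250 increments; reduction = 30 × $150 = $4,500, leaving $2,625.
At $271,000 — income exceeds $258,500 by $12,500 → 50 increments × $150 = $7,500 ≥ base, so the credit is $0.
Lost: $2,625 − $0 = $2,625.

$2,625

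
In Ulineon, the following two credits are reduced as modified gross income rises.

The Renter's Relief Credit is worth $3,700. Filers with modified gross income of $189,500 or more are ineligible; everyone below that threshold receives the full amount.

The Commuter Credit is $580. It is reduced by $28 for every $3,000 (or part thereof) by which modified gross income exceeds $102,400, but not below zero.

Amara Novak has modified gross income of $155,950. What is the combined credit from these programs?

$3,776

Renter's Relief Credit: $155,950 is below the $189,500 cutoff, so the full $3,700 applies.
Commuter Credit: income exceeds $102,400 by $53,550, which is 18 full-or-partial $3,000 increments; reduction = 18 × $28 = $504, leaving $76.
Total: $3,700 + $76 = $3,776.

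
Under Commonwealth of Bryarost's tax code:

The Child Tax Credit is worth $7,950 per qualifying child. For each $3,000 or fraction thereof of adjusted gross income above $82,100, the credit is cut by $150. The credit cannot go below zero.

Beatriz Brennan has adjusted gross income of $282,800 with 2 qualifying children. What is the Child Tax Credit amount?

$5,850

Child Tax Credit: base = 2 × $7,950 = $15,900. income exceeds $82,100 by $200,700, which is 67 full-or-partial $3,000 increments; reduction = 67 × $150 = $10,050, leaving $5,850.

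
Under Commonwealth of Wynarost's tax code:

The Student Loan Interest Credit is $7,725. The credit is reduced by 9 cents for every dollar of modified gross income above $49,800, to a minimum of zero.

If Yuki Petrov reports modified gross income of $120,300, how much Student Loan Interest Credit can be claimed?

Student Loan Interest Credit: 9% of the $70,500 excess over $49,800 is $6,345; credit = $7,725 − $6,345 = $1,380.

$1,380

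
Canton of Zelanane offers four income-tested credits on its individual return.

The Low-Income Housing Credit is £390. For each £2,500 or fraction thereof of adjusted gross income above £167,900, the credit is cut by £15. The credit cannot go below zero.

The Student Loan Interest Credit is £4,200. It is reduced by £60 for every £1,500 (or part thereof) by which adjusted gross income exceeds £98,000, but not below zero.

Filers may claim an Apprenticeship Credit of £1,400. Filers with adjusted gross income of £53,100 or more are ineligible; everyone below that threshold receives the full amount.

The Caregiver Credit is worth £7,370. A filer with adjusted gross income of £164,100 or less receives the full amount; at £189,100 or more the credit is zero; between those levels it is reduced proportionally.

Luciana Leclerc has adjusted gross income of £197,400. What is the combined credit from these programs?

£390

Low-Income Housing Credit: income exceeds £167,900 by £29,500, which is 12 full-or-partial £2,500 increments; reduction = 12 × £15 = £180, leaving £210.
Student Loan Interest Credit: income exceeds £98,000 by £99,400, which is 67 full-or-partial £1,500 increments; reduction = 67 × £60 = £4,020, leaving £180.
Apprenticeship Credit: £197,400 meets or exceeds the £53,100 cutoff, so the credit is £0.
Caregiver Credit: £197,400 is at or above £189,100, so the credit is £0.
Total: £210 + £180 + £0 + £0 = £390.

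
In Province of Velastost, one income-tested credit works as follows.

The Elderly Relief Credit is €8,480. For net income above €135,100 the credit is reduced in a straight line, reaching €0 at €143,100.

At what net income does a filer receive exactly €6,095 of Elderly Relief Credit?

€137,350

€6,095 is 6,095/8,480 of the full €8,480, so 2,385/8,480 of the €8,000 range has been used: income = €135,100 + €8,000 × 2,385/8,480 = €137,350.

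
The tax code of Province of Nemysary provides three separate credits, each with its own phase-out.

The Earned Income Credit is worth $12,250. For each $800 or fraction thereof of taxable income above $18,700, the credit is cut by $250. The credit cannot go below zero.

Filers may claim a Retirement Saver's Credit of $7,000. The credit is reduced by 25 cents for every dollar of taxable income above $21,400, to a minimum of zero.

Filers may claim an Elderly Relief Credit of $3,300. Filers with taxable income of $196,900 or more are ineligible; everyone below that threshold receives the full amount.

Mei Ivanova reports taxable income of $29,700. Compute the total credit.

$16,975

Earned Income Credit: income exceeds $18,700 by $11,000, which is 14 full-or-partial $800 increments; reduction = 14 × $250 = $3,500, leaving $8,750.
Retirement Saver's Credit: 25% of the $8,300 excess over $21,400 is $2,075; credit = $7,000 − $2,075 = $4,925.
Elderly Relief Credit: $29,700 is below the $196,900 cutoff, so the full $3,300 applies.
Total: $8,750 + $4,925 + $3,300 = $16,975.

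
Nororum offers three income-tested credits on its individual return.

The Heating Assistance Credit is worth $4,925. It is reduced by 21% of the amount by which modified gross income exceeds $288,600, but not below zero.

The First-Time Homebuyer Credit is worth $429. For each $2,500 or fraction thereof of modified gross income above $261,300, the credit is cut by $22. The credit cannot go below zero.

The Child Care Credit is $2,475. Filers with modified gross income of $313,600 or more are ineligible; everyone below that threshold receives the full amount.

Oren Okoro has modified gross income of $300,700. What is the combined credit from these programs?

$4,936

Heating Assistance Credit: 21% of the $12,100 excess over $288,600 is $2,541; credit = $4,925 − $2,541 = $2,384.
First-Time Homebuyer Credit: income exceeds $261,300 by $39,400, which is 16 full-or-partial $2,500 increments; reduction = 16 × $22 = $352, leaving $77.
Child Care Credit: $300,700 is below the $313,600 cutoff, so the full $2,475 applies.
Total: $2,384 + $77 + $2,475 = $4,936.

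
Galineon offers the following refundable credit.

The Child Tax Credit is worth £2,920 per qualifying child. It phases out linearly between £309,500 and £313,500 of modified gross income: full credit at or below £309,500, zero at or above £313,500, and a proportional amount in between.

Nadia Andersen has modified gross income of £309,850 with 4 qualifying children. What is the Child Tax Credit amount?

£10,658

Child Tax Credit: base = 4 × £2,920 = £11,680. £309,850 is £350 into a £4,000 phase-out range, leaving 3,650/4,000 of the credit: £11,680 × 3,650/4,000 = £10,658.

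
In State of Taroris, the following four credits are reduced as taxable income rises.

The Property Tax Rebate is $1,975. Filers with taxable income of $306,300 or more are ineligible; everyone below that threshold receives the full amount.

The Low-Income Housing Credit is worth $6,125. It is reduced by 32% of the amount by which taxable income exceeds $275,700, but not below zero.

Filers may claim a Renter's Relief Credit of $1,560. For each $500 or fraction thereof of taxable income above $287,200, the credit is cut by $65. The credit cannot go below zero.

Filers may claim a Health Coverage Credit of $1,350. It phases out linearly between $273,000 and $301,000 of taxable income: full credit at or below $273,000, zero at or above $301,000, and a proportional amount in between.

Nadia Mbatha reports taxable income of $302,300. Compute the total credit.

Property Tax Rebate: $302,300 is below the $306,300 cutoff, so the full $1,975 applies.
Low-Income Housing Credit: 32% of the $26,600 excess over $275,700 is $8,512 ≥ base, so the credit is $0.
Renter's Relief Credit: income exceeds $287,200 by $15,100 → 31 increments × $65 = $2,015 ≥ base, so the credit is $0.
Health Coverage Credit: $302,300 is at or above $301,000, so the credit is $0.
Total: $1,975 + $0 + $0 + $0 = $1,975.

$1,975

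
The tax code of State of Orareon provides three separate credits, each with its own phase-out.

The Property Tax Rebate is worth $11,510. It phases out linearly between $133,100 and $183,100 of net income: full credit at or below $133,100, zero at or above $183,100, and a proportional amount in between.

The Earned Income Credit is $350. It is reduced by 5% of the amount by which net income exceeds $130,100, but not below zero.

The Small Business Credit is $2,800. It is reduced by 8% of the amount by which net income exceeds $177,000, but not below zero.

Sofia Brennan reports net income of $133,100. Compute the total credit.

$14,510

Property Tax Rebate: $133,100 is at or below the $133,100 threshold, so the full $11,510 applies.
Earned Income Credit: 5% of the $3,000 excess over $130,100 is $150; credit = $350 − $150 = $200.
Small Business Credit: $133,100 is at or below the $177,000 threshold, so the full $2,800 applies.
Total: $11,510 + $200 + $2,800 = $14,510.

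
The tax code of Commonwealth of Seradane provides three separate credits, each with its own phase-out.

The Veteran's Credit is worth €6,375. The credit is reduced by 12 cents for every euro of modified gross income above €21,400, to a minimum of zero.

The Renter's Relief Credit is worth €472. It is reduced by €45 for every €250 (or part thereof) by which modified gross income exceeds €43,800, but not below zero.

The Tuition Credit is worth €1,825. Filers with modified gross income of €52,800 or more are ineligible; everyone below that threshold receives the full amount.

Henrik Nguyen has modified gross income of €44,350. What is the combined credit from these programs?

Veteran's Credit: 12% of the €22,950 excess over €21,400 is €2,754; credit = €6,375 − €2,754 = €3,621.
Renter's Relief Credit: income exceeds €43,800 by €550, which is 3 full-or-partial €250 increments; reduction = 3 × €45 = €135, leaving €337.
Tuition Credit: €44,350 is below the €52,800 cutoff, so the full €1,825 applies.
Total: €3,621 + €337 + €1,825 = €5,783.

€5,783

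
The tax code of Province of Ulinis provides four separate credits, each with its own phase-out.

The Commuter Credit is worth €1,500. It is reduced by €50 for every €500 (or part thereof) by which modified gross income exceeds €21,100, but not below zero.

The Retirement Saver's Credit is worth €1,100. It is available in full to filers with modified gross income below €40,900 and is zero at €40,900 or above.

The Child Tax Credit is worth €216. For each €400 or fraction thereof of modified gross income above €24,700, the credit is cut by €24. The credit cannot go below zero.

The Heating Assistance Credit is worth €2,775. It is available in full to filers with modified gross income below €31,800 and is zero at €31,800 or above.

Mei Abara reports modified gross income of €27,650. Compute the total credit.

Commuter Credit: income exceeds €21,100 by €6,550, which is 14 full-or-partial €500 increments; reduction = 14 × €50 = €700, leaving €800.
Retirement Saver's Credit: €27,650 is below the €40,900 cutoff, so the full €1,100 applies.
Child Tax Credit: income exceeds €24,700 by €2,950, which is 8 full-or-partial €400 increments; reduction = 8 × €24 = €192, leaving €24.
Heating Assistance Credit: €27,650 is below the €31,800 cutoff, so the full €2,775 applies.
Total: €800 + €1,100 + €24 + €2,775 = €4,699.

€4,699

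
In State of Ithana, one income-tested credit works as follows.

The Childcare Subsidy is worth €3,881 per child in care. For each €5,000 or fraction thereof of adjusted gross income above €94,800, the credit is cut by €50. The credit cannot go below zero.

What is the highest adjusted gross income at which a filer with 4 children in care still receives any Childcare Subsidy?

€1,644,800

Full credit = 4 × €3,881 = €15,524.
After 310 increments the reduction is 310 × €50 = €15,500, leaving €24; one more increment wipes it out. Increment 310 ends at excess 310 × €5,000 = €1,550,000, so the highest qualifying income is €94,800 + €1,550,000 = €1,644,800.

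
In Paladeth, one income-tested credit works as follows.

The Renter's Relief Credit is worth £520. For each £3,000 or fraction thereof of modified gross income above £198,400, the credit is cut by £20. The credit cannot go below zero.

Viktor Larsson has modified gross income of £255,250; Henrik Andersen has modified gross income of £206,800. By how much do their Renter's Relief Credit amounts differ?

£320

Viktor (£255,250): Renter's Relief Credit: income exceeds £198,400 by £56,850, which is 19 full-or-partial £3,000 increments; reduction = 19 × £20 = £380, leaving £140.
Henrik (£206,800): Renter's Relief Credit: income exceeds £198,400 by £8,400, which is 3 full-or-partial £3,000 increments; reduction = 3 × £20 = £60, leaving £460.
Difference: |£140 − £460| = £320.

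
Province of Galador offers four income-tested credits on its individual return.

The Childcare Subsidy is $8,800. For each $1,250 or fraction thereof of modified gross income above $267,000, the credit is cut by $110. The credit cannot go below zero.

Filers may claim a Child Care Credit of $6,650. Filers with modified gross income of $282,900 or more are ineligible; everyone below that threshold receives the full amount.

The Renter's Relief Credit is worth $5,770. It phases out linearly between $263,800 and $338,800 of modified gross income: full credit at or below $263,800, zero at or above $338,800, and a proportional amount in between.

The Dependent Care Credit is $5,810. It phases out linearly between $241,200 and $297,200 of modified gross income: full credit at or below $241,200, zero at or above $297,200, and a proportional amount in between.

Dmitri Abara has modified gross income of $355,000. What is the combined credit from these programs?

$990

Childcare Subsidy: income exceeds $267,000 by $88,000, which is 71 full-or-partial $1,250 increments; reduction = 71 × $110 = $7,810, leaving $990.
Child Care Credit: $355,000 meets or exceeds the $282,900 cutoff, so the credit is $0.
Renter's Relief Credit: $355,000 is at or above $338,800, so the credit is $0.
Dependent Care Credit: $355,000 is at or above $297,200, so the credit is $0.
Total: $990 + $0 + $0 + $0 = $990.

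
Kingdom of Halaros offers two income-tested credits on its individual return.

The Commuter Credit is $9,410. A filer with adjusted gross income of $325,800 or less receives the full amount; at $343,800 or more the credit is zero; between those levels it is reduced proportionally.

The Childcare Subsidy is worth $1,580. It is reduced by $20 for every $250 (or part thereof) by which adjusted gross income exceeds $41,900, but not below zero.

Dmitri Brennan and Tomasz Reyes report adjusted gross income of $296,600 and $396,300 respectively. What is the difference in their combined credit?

$9,410

Dmitri ($296,600): Commuter Credit: $296,600 is at or below the $325,800 threshold, so the full $9,410 applies. Childcare Subsidy: income exceeds $41,900 by $254,700 → 1019 increments × $20 = $20,380 ≥ base, so the credit is $0. total $9,410 + $0 = $9,410
Tomasz ($396,300): Commuter Credit: $396,300 is at or above $343,800, so the credit is $0. Childcare Subsidy: income exceeds $41,900 by $354,400 → 1418 increments × $20 = $28,360 ≥ base, so the credit is $0. total $0 + $0 = $0
Difference: |$9,410 − $0| = $9,410.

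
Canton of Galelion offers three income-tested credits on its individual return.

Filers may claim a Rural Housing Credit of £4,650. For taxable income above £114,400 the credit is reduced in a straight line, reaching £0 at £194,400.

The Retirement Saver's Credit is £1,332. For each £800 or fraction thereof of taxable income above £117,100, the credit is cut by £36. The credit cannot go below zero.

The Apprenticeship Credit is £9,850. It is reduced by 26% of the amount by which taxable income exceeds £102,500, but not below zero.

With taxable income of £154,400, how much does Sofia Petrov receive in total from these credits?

Rural Housing Credit: £154,400 is £40,000 into a £80,000 phase-out range, leaving 40,000/80,000 of the credit: £4,650 × 40,000/80,000 = £2,325.
Retirement Saver's Credit: income exceeds £117,100 by £37,300 → 47 increments × £36 = £1,692 ≥ base, so the credit is £0.
Apprenticeship Credit: 26% of the £51,900 excess over £102,500 is £13,494 ≥ base, so the credit is £0.
Total: £2,325 + £0 + £0 = £2,325.

£2,325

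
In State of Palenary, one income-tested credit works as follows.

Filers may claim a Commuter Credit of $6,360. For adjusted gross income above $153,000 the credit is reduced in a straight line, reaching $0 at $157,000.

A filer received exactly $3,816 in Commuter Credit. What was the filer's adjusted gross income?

$3,816 is 3,816/6,360 of the full $6,360, so 2,544/6,360 of the $4,000 range has been used: income = $153,000 + $4,000 × 2,544/6,360 = $154,600.

$154,600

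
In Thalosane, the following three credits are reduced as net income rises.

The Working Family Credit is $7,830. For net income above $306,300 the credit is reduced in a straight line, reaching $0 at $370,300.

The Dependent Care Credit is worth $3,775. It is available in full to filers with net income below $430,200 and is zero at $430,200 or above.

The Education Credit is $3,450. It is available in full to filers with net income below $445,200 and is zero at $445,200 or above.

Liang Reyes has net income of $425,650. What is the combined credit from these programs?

Working Family Credit: $425,650 is at or above $370,300, so the credit is $0.
Dependent Care Credit: $425,650 is below the $430,200 cutoff, so the full $3,775 applies.
Education Credit: $425,650 is below the $445,200 cutoff, so the full $3,450 applies.
Total: $0 + $3,775 + $3,450 = $7,225.

$7,225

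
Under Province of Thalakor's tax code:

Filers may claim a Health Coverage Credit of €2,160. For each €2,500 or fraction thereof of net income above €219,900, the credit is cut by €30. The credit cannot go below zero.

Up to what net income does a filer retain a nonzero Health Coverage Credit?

€397,400

After 71 increments the reduction is 71 × €30 = €2,130, leaving €30; one more increment wipes it out. Increment 71 ends at excess 71 × €2,500 = €177,500, so the highest qualifying income is €219,900 + €177,500 = €397,400.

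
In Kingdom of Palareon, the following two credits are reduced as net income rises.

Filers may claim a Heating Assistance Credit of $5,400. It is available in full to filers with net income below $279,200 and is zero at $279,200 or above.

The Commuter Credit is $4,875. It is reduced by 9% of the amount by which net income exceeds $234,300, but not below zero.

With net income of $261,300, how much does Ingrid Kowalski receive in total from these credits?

$7,845

Heating Assistance Credit: $261,300 is below the $279,200 cutoff, so the full $5,400 applies.
Commuter Credit: 9% of the $27,000 excess over $234,300 is $2,430; credit = $4,875 − $2,430 = $2,445.
Total: $5,400 + $2,445 = $7,845.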